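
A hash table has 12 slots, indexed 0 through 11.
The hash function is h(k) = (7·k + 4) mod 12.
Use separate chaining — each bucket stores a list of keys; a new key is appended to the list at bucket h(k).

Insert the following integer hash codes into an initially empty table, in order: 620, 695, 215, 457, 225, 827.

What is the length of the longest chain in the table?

620 → bucket 0
695 → bucket 9
215 → bucket 9 (collision)
457 → bucket 11
225 → bucket 7
827 → bucket 9 (collision)
Final buckets:
0: 620
1: _
2: _
3: _
4: _
5: _
6: _
7: 225
8: _
9: 695 -> 215 -> 827
10: _
11: 457

3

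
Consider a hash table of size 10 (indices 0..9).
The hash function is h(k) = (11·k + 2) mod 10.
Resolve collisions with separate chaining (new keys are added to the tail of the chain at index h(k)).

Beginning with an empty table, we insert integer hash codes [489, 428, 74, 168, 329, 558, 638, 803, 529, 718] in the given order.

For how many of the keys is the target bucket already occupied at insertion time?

Insert 489: h=1, bucket 1 empty → new chain.
Insert 428: h=0, bucket 0 empty → new chain.
Insert 74: h=6, bucket 6 empty → new chain.
Insert 168: h=0, bucket 0 nonempty → append to chain.
Insert 329: h=1, bucket 1 nonempty → append to chain.
Insert 558: h=0, bucket 0 nonempty → append to chain.
Insert 638: h=0, bucket 0 nonempty → append to chain.
Insert 803: h=5, bucket 5 empty → new chain.
Insert 529: h=1, bucket 1 nonempty → append to chain.
Insert 718: h=0, bucket 0 nonempty → append to chain.
Final buckets:
0: 428 -> 168 -> 558 -> 638 -> 718
1: 489 -> 329 -> 529
2: ∅
3: ∅
4: ∅
5: 803
6: 74
7: ∅
8: ∅
9: ∅

6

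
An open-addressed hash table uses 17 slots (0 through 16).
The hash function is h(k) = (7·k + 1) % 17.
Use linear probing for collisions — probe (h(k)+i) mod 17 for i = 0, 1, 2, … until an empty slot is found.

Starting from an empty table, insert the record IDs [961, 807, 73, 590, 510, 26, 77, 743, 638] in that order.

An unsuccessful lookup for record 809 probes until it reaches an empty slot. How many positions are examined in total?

Insert 961: h=13, slot 13 empty -> index 13.
Insert 807: h=6, slot 6 empty -> index 6.
Insert 73: h=2, slot 2 empty -> index 2.
Insert 590: h=0, slot 0 empty -> index 0.
Insert 510: h=1, slot 1 empty -> index 1.
Insert 26: h=13, slot 13 occupied -> index 14.
Insert 77: h=13, slots 13,14 occupied -> index 15.
Insert 743: h=0, slots 0,1,2 occupied -> index 3.
Insert 638: h=13, slots 13,14,15 occupied -> index 16.
Table: [590, 510, 73, 743, —, —, 807, —, —, —, —, —, —, 961, 26, 77, 638]
Lookup 809: h=3, probe 3,4 → slot 4 empty, not found.

2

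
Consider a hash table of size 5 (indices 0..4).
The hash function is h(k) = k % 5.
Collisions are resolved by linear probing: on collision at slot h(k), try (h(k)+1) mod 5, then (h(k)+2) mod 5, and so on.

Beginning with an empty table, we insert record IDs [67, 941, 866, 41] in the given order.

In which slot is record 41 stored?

4

67 hashes to 2; slot 2 is free -> place at 2.
941 hashes to 1; slot 1 is free -> place at 1.
866 hashes to 1; 1,2 taken -> place at 3.
41 hashes to 1; 1,2,3 taken -> place at 4.
Table: [_, 941, 67, 866, 41]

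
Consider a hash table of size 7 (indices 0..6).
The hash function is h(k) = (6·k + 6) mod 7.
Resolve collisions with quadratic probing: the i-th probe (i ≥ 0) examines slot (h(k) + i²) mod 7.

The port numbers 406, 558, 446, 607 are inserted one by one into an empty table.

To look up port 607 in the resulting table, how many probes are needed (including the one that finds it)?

406 hashes to 6; slot 6 is free -> place at 6.
558 hashes to 1; slot 1 is free -> place at 1.
446 hashes to 1; 1 taken -> place at 2.
607 hashes to 1; 1,2 taken -> place at 5.
Table: [., 558, 446, ., ., 607, 406]
Lookup 607: h=1, probe 1,2,5 → found at 5.

3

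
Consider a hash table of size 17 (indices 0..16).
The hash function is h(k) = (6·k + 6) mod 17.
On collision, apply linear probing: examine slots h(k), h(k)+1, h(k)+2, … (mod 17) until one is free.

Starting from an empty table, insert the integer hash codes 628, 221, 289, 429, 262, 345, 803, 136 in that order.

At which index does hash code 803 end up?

15

Insert 628: h=0, slot 0 empty -> index 0.
Insert 221: h=6, slot 6 empty -> index 6.
Insert 289: h=6, slot 6 occupied -> index 7.
Insert 429: h=13, slot 13 empty -> index 13.
Insert 262: h=14, slot 14 empty -> index 14.
Insert 345: h=2, slot 2 empty -> index 2.
Insert 803: h=13, slots 13,14 occupied -> index 15.
Insert 136: h=6, slots 6,7 occupied -> index 8.
Table: [628, _, 345, _, _, _, 221, 289, 136, _, _, _, _, 429, 262, 803, _]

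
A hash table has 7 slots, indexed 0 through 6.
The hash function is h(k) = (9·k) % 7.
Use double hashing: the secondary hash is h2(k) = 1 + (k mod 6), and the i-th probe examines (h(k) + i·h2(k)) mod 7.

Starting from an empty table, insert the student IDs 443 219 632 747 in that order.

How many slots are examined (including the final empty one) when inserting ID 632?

2

443: h=4 => slot 4
219: h=4, h2=4, probe 4,1 => slot 1
632: h=4, h2=3, probe 4,0 => slot 0
747: h=3 => slot 3
Table: [632, 219, ., 747, 443, ., .]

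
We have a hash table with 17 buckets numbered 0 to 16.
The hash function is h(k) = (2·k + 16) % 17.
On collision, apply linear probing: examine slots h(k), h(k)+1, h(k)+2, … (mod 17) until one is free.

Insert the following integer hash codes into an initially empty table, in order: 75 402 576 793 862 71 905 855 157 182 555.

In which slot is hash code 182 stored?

11

75 hashes to 13; slot 13 is free → place at 13.
402 hashes to 4; slot 4 is free → place at 4.
576 hashes to 12; slot 12 is free → place at 12.
793 hashes to 4; 4 taken → place at 5.
862 hashes to 6; slot 6 is free → place at 6.
71 hashes to 5; 5,6 taken → place at 7.
905 hashes to 7; 7 taken → place at 8.
855 hashes to 9; slot 9 is free → place at 9.
157 hashes to 7; 7,8,9 taken → place at 10.
182 hashes to 6; 6,7,8,9,10 taken → place at 11.
555 hashes to 4; 4,5,6,7,8,9,10,11,12,13 taken → place at 14.
Table: [-, -, -, -, 402, 793, 862, 71, 905, 855, 157, 182, 576, 75, 555, -, -]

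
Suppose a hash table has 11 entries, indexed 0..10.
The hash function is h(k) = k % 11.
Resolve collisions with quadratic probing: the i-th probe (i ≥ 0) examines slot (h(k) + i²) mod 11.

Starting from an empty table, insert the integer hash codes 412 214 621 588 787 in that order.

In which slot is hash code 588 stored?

412: h=5 → slot 5
214: h=5, probe 5,6 → slot 6
621: h=5, probe 5,6,9 → slot 9
588: h=5, probe 5,6,9,3 → slot 3
787: h=6, probe 6,7 → slot 7
Table: [-, -, -, 588, -, 412, 214, 787, -, 621, -]

3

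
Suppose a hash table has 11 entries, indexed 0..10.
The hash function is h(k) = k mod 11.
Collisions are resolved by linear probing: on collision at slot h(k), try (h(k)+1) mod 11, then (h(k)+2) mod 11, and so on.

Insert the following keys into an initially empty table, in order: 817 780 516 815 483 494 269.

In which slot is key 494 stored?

4

Insert 817: h=3, slot 3 empty => index 3.
Insert 780: h=10, slot 10 empty => index 10.
Insert 516: h=10, slot 10 occupied => index 0.
Insert 815: h=1, slot 1 empty => index 1.
Insert 483: h=10, slots 10,0,1 occupied => index 2.
Insert 494: h=10, slots 10,0,1,2,3 occupied => index 4.
Insert 269: h=5, slot 5 empty => index 5.
Table: [516, 815, 483, 817, 494, 269, -, -, -, -, 780]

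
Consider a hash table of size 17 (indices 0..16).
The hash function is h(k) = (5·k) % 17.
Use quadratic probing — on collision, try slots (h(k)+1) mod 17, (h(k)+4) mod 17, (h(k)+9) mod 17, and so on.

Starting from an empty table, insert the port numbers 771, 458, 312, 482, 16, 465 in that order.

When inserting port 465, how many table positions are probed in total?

Insert 771: h=13, slot 13 empty => index 13.
Insert 458: h=12, slot 12 empty => index 12.
Insert 312: h=13, slot 13 occupied => index 14.
Insert 482: h=13, slots 13,14 occupied => index 0.
Insert 16: h=12, slots 12,13 occupied => index 16.
Insert 465: h=13, slots 13,14,0 occupied => index 5.
Table: [482, ., ., ., ., 465, ., ., ., ., ., ., 458, 771, 312, ., 16]

4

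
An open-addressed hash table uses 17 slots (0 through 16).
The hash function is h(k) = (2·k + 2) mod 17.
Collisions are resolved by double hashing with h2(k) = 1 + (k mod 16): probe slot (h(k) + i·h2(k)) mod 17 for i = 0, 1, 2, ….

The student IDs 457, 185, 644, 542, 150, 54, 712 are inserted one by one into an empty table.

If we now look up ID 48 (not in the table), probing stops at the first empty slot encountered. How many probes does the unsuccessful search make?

457 hashes to 15; slot 15 is free => place at 15.
185 hashes to 15, h2=10; 15 taken => place at 8.
644 hashes to 15, h2=5; 15 taken => place at 3.
542 hashes to 15, h2=15; 15 taken => place at 13.
150 hashes to 13, h2=7; 13,3 taken => place at 10.
54 hashes to 8, h2=7; 8,15 taken => place at 5.
712 hashes to 15, h2=9; 15 taken => place at 7.
Table: [—, —, —, 644, —, 54, —, 712, 185, —, 150, —, —, 542, —, 457, —]
Lookup 48: h=13, h2=1, probe 13,14 → slot 14 empty, not found.

2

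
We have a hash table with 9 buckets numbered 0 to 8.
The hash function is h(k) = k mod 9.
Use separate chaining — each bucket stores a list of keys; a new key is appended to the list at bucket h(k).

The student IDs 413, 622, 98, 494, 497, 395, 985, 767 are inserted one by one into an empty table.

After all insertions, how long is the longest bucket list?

4

413 -> bucket 8
622 -> bucket 1
98 -> bucket 8 (collision)
494 -> bucket 8 (collision)
497 -> bucket 2
395 -> bucket 8 (collision)
985 -> bucket 4
767 -> bucket 2 (collision)
Final buckets:
0: _
1: 622
2: 497 -> 767
3: _
4: 985
5: _
6: _
7: _
8: 413 -> 98 -> 494 -> 395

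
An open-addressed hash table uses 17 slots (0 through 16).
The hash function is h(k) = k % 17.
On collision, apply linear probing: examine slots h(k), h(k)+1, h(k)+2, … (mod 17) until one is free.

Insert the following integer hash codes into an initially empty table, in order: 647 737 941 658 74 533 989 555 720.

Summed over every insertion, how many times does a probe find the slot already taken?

10

647: h=1 => slot 1
737: h=6 => slot 6
941: h=6, probe 6,7 => slot 7
658: h=12 => slot 12
74: h=6, probe 6,7,8 => slot 8
533: h=6, probe 6,7,8,9 => slot 9
989: h=3 => slot 3
555: h=11 => slot 11
720: h=6, probe 6,7,8,9,10 => slot 10
Table: [., 647, ., 989, ., ., 737, 941, 74, 533, 720, 555, 658, ., ., ., .]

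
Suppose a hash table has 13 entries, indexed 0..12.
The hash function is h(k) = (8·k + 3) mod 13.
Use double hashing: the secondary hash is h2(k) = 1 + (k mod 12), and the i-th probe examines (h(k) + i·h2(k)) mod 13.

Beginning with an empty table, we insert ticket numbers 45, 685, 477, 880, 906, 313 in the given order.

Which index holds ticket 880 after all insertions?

Insert 45: h=12, slot 12 empty → index 12.
Insert 685: h=10, slot 10 empty → index 10.
Insert 477: h=10, h2=10, slot 10 occupied → index 7.
Insert 880: h=10, h2=5, slot 10 occupied → index 2.
Insert 906: h=10, h2=7, slot 10 occupied → index 4.
Insert 313: h=11, slot 11 empty → index 11.
Table: [—, —, 880, —, 906, —, —, 477, —, —, 685, 313, 45]

2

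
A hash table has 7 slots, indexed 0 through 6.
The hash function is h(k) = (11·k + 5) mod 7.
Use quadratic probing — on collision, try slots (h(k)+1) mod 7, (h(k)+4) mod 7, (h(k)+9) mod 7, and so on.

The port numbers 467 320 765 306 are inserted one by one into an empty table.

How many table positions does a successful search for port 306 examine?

3

467 hashes to 4; slot 4 is free → place at 4.
320 hashes to 4; 4 taken → place at 5.
765 hashes to 6; slot 6 is free → place at 6.
306 hashes to 4; 4,5 taken → place at 1.
Table: [—, 306, —, —, 467, 320, 765]
Lookup 306: h=4, probe 4,5,1 → found at 1.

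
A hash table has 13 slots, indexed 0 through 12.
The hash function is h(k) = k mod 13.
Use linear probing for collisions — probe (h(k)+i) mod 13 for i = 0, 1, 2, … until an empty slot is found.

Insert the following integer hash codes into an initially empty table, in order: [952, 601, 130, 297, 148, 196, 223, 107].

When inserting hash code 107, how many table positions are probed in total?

Insert 952: h=3, slot 3 empty → index 3.
Insert 601: h=3, slot 3 occupied → index 4.
Insert 130: h=0, slot 0 empty → index 0.
Insert 297: h=11, slot 11 empty → index 11.
Insert 148: h=5, slot 5 empty → index 5.
Insert 196: h=1, slot 1 empty → index 1.
Insert 223: h=2, slot 2 empty → index 2.
Insert 107: h=3, slots 3,4,5 occupied → index 6.
Table: [130, 196, 223, 952, 601, 148, 107, _, _, _, _, 297, _]

4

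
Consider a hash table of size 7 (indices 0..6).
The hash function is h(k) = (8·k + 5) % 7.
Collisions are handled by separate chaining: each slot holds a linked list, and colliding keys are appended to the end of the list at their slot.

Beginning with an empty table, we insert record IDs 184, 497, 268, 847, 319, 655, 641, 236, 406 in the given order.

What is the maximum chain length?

3

Insert 184: h=0, bucket 0 empty → new chain.
Insert 497: h=5, bucket 5 empty → new chain.
Insert 268: h=0, bucket 0 nonempty → append to chain.
Insert 847: h=5, bucket 5 nonempty → append to chain.
Insert 319: h=2, bucket 2 empty → new chain.
Insert 655: h=2, bucket 2 nonempty → append to chain.
Insert 641: h=2, bucket 2 nonempty → append to chain.
Insert 236: h=3, bucket 3 empty → new chain.
Insert 406: h=5, bucket 5 nonempty → append to chain.
Final buckets:
0: 184 -> 268
1: ∅
2: 319 -> 655 -> 641
3: 236
4: ∅
5: 497 -> 847 -> 406
6: ∅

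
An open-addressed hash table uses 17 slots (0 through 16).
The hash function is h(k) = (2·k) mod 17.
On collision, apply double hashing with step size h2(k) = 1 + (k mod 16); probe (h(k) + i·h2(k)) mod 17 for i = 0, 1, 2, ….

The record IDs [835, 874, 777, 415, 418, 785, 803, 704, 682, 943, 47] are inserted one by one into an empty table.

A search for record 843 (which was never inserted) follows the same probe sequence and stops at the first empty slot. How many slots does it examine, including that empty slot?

835: h=4 -> slot 4
874: h=14 -> slot 14
777: h=7 -> slot 7
415: h=14, h2=16, probe 14,13 -> slot 13
418: h=3 -> slot 3
785: h=6 -> slot 6
803: h=8 -> slot 8
704: h=14, h2=1, probe 14,15 -> slot 15
682: h=4, h2=11, probe 4,15,9 -> slot 9
943: h=16 -> slot 16
47: h=9, h2=16, probe 9,8,7,6,5 -> slot 5
Table: [., ., ., 418, 835, 47, 785, 777, 803, 682, ., ., ., 415, 874, 704, 943]
Lookup 843: h=3, h2=12, probe 3,15,10 → slot 10 empty, not found.

3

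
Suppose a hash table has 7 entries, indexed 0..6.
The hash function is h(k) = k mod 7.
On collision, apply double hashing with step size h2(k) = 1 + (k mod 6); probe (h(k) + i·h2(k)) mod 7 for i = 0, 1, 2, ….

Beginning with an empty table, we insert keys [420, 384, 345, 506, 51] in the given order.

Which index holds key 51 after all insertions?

3

Insert 420: h=0, slot 0 empty → index 0.
Insert 384: h=6, slot 6 empty → index 6.
Insert 345: h=2, slot 2 empty → index 2.
Insert 506: h=2, h2=3, slot 2 occupied → index 5.
Insert 51: h=2, h2=4, slots 2,6 occupied → index 3.
Table: [420, ∅, 345, 51, ∅, 506, 384]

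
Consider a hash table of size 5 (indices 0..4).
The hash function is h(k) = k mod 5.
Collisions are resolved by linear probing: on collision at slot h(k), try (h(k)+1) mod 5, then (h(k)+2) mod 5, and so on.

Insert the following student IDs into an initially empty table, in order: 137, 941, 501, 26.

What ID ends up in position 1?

Insert 137: h=2, slot 2 empty -> index 2.
Insert 941: h=1, slot 1 empty -> index 1.
Insert 501: h=1, slots 1,2 occupied -> index 3.
Insert 26: h=1, slots 1,2,3 occupied -> index 4.
Table: [—, 941, 137, 501, 26]

941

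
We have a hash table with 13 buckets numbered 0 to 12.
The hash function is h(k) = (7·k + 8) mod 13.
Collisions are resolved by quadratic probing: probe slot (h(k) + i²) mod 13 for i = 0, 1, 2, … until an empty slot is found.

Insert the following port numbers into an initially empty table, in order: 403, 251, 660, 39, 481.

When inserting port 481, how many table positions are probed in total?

3

403 hashes to 8; slot 8 is free → place at 8.
251 hashes to 10; slot 10 is free → place at 10.
660 hashes to 0; slot 0 is free → place at 0.
39 hashes to 8; 8 taken → place at 9.
481 hashes to 8; 8,9 taken → place at 12.
Table: [660, _, _, _, _, _, _, _, 403, 39, 251, _, 481]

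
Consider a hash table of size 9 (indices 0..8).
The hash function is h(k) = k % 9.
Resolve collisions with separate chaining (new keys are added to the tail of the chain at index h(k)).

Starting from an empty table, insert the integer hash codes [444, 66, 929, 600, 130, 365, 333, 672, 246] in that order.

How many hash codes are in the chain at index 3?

3

Insert 444: h=3, bucket 3 empty → new chain.
Insert 66: h=3, bucket 3 nonempty → append to chain.
Insert 929: h=2, bucket 2 empty → new chain.
Insert 600: h=6, bucket 6 empty → new chain.
Insert 130: h=4, bucket 4 empty → new chain.
Insert 365: h=5, bucket 5 empty → new chain.
Insert 333: h=0, bucket 0 empty → new chain.
Insert 672: h=6, bucket 6 nonempty → append to chain.
Insert 246: h=3, bucket 3 nonempty → append to chain.
Final buckets:
0: 333
1: ∅
2: 929
3: 444 -> 66 -> 246
4: 130
5: 365
6: 600 -> 672
7: ∅
8: ∅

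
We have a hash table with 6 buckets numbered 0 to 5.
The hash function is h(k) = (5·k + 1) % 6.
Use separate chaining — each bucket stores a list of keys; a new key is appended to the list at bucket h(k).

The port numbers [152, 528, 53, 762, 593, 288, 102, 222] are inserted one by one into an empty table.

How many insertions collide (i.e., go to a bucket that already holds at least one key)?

Insert 152: h=5, bucket 5 empty -> new chain.
Insert 528: h=1, bucket 1 empty -> new chain.
Insert 53: h=2, bucket 2 empty -> new chain.
Insert 762: h=1, bucket 1 nonempty -> append to chain.
Insert 593: h=2, bucket 2 nonempty -> append to chain.
Insert 288: h=1, bucket 1 nonempty -> append to chain.
Insert 102: h=1, bucket 1 nonempty -> append to chain.
Insert 222: h=1, bucket 1 nonempty -> append to chain.
Final buckets:
0: —
1: 528 -> 762 -> 288 -> 102 -> 222
2: 53 -> 593
3: —
4: —
5: 152

5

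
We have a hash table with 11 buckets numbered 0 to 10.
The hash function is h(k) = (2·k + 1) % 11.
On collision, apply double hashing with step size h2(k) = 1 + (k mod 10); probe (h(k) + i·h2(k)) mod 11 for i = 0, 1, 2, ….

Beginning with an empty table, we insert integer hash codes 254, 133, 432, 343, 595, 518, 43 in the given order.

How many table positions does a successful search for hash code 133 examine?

2

254 hashes to 3; slot 3 is free => place at 3.
133 hashes to 3, h2=4; 3 taken => place at 7.
432 hashes to 7, h2=3; 7 taken => place at 10.
343 hashes to 5; slot 5 is free => place at 5.
595 hashes to 3, h2=6; 3 taken => place at 9.
518 hashes to 3, h2=9; 3 taken => place at 1.
43 hashes to 10, h2=4; 10,3,7 taken => place at 0.
Table: [43, 518, ., 254, ., 343, ., 133, ., 595, 432]
Lookup 133: h=3, h2=4, probe 3,7 → found at 7.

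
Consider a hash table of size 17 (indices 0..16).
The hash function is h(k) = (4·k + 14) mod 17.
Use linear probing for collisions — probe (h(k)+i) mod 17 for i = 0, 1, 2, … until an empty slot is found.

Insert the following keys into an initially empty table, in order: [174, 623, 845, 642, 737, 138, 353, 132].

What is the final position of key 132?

174 hashes to 13; slot 13 is free -> place at 13.
623 hashes to 7; slot 7 is free -> place at 7.
845 hashes to 11; slot 11 is free -> place at 11.
642 hashes to 15; slot 15 is free -> place at 15.
737 hashes to 4; slot 4 is free -> place at 4.
138 hashes to 5; slot 5 is free -> place at 5.
353 hashes to 15; 15 taken -> place at 16.
132 hashes to 15; 15,16 taken -> place at 0.
Table: [132, —, —, —, 737, 138, —, 623, —, —, —, 845, —, 174, —, 642, 353]

0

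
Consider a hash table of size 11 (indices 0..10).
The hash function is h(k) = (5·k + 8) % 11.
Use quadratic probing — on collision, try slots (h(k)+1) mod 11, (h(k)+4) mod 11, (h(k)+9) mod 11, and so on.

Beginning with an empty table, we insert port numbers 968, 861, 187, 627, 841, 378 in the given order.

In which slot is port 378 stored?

7

968: h=8 => slot 8
861: h=1 => slot 1
187: h=8, probe 8,9 => slot 9
627: h=8, probe 8,9,1,6 => slot 6
841: h=0 => slot 0
378: h=6, probe 6,7 => slot 7
Table: [841, 861, ∅, ∅, ∅, ∅, 627, 378, 968, 187, ∅]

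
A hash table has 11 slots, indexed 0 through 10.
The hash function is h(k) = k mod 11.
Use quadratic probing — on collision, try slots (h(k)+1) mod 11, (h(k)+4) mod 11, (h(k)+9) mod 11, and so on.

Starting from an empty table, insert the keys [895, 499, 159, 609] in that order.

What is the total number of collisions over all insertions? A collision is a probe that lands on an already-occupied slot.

4

Insert 895: h=4, slot 4 empty → index 4.
Insert 499: h=4, slot 4 occupied → index 5.
Insert 159: h=5, slot 5 occupied → index 6.
Insert 609: h=4, slots 4,5 occupied → index 8.
Table: [—, —, —, —, 895, 499, 159, —, 609, —, —]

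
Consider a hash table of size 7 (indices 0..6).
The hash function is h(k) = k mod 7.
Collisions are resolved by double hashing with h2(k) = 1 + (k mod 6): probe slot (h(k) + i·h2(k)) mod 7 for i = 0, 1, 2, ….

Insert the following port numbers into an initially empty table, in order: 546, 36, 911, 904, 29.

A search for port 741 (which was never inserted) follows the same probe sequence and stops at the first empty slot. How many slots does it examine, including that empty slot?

546: h=0 -> slot 0
36: h=1 -> slot 1
911: h=1, h2=6, probe 1,0,6 -> slot 6
904: h=1, h2=5, probe 1,6,4 -> slot 4
29: h=1, h2=6, probe 1,0,6,5 -> slot 5
Table: [546, 36, ., ., 904, 29, 911]
Lookup 741: h=6, h2=4, probe 6,3 → slot 3 empty, not found.

2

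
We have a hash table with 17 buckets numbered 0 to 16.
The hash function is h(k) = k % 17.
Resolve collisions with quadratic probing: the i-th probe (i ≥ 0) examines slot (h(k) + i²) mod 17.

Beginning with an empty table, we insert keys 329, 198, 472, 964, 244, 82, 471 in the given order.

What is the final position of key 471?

16

329 hashes to 6; slot 6 is free => place at 6.
198 hashes to 11; slot 11 is free => place at 11.
472 hashes to 13; slot 13 is free => place at 13.
964 hashes to 12; slot 12 is free => place at 12.
244 hashes to 6; 6 taken => place at 7.
82 hashes to 14; slot 14 is free => place at 14.
471 hashes to 12; 12,13 taken => place at 16.
Table: [∅, ∅, ∅, ∅, ∅, ∅, 329, 244, ∅, ∅, ∅, 198, 964, 472, 82, ∅, 471]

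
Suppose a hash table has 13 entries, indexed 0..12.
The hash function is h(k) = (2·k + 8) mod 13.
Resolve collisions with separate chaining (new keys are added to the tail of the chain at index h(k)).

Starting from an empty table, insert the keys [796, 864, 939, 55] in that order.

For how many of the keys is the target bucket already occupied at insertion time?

Insert 796: h=1, bucket 1 empty -> new chain.
Insert 864: h=7, bucket 7 empty -> new chain.
Insert 939: h=1, bucket 1 nonempty -> append to chain.
Insert 55: h=1, bucket 1 nonempty -> append to chain.
Final buckets:
0: ∅
1: 796 -> 939 -> 55
2: ∅
3: ∅
4: ∅
5: ∅
6: ∅
7: 864
8: ∅
9: ∅
10: ∅
11: ∅
12: ∅

2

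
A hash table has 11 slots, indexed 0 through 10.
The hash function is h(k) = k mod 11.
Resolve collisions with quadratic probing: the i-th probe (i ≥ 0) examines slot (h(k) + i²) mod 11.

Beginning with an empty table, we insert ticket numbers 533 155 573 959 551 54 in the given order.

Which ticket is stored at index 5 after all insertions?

Insert 533: h=5, slot 5 empty -> index 5.
Insert 155: h=1, slot 1 empty -> index 1.
Insert 573: h=1, slot 1 occupied -> index 2.
Insert 959: h=2, slot 2 occupied -> index 3.
Insert 551: h=1, slots 1,2,5 occupied -> index 10.
Insert 54: h=10, slot 10 occupied -> index 0.
Table: [54, 155, 573, 959, -, 533, -, -, -, -, 551]

533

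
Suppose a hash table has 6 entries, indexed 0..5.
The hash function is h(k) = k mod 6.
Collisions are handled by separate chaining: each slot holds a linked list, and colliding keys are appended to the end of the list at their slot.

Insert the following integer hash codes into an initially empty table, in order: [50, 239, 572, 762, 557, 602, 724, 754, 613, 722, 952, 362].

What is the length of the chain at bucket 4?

3

Insert 50: h=2, bucket 2 empty -> new chain.
Insert 239: h=5, bucket 5 empty -> new chain.
Insert 572: h=2, bucket 2 nonempty -> append to chain.
Insert 762: h=0, bucket 0 empty -> new chain.
Insert 557: h=5, bucket 5 nonempty -> append to chain.
Insert 602: h=2, bucket 2 nonempty -> append to chain.
Insert 724: h=4, bucket 4 empty -> new chain.
Insert 754: h=4, bucket 4 nonempty -> append to chain.
Insert 613: h=1, bucket 1 empty -> new chain.
Insert 722: h=2, bucket 2 nonempty -> append to chain.
Insert 952: h=4, bucket 4 nonempty -> append to chain.
Insert 362: h=2, bucket 2 nonempty -> append to chain.
Final buckets:
0: 762
1: 613
2: 50 -> 572 -> 602 -> 722 -> 362
3: —
4: 724 -> 754 -> 952
5: 239 -> 557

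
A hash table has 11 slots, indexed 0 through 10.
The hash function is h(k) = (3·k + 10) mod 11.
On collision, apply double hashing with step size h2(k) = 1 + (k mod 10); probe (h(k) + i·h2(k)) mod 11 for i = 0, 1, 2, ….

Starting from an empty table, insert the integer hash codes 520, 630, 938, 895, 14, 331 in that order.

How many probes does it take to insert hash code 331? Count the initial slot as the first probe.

520: h=8 -> slot 8
630: h=8, h2=1, probe 8,9 -> slot 9
938: h=8, h2=9, probe 8,6 -> slot 6
895: h=0 -> slot 0
14: h=8, h2=5, probe 8,2 -> slot 2
331: h=2, h2=2, probe 2,4 -> slot 4
Table: [895, ∅, 14, ∅, 331, ∅, 938, ∅, 520, 630, ∅]

2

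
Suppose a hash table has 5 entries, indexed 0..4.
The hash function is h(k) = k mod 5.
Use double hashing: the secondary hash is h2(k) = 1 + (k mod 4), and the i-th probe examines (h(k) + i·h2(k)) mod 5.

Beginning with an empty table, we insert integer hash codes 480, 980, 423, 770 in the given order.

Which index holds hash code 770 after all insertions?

480: h=0 => slot 0
980: h=0, h2=1, probe 0,1 => slot 1
423: h=3 => slot 3
770: h=0, h2=3, probe 0,3,1,4 => slot 4
Table: [480, 980, -, 423, 770]

4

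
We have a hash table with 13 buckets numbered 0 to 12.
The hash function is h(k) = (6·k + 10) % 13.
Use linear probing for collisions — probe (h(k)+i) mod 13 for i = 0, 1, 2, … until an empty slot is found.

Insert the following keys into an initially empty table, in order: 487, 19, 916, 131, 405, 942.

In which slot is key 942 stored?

11

487 hashes to 7; slot 7 is free -> place at 7.
19 hashes to 7; 7 taken -> place at 8.
916 hashes to 7; 7,8 taken -> place at 9.
131 hashes to 3; slot 3 is free -> place at 3.
405 hashes to 9; 9 taken -> place at 10.
942 hashes to 7; 7,8,9,10 taken -> place at 11.
Table: [—, —, —, 131, —, —, —, 487, 19, 916, 405, 942, —]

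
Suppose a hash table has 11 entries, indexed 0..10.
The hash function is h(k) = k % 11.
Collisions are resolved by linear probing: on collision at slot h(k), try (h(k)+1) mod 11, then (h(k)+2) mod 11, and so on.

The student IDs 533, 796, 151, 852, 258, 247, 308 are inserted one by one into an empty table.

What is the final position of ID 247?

533: h=5 => slot 5
796: h=4 => slot 4
151: h=8 => slot 8
852: h=5, probe 5,6 => slot 6
258: h=5, probe 5,6,7 => slot 7
247: h=5, probe 5,6,7,8,9 => slot 9
308: h=0 => slot 0
Table: [308, —, —, —, 796, 533, 852, 258, 151, 247, —]

9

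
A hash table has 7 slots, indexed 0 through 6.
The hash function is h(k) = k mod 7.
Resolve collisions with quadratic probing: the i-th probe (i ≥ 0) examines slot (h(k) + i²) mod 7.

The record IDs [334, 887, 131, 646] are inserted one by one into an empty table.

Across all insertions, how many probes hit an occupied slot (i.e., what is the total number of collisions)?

4

334: h=5 => slot 5
887: h=5, probe 5,6 => slot 6
131: h=5, probe 5,6,2 => slot 2
646: h=2, probe 2,3 => slot 3
Table: [∅, ∅, 131, 646, ∅, 334, 887]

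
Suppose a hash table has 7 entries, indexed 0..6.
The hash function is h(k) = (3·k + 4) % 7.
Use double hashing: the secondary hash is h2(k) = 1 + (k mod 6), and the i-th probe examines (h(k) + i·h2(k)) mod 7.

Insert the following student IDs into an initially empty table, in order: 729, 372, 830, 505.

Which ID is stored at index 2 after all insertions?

729 hashes to 0; slot 0 is free → place at 0.
372 hashes to 0, h2=1; 0 taken → place at 1.
830 hashes to 2; slot 2 is free → place at 2.
505 hashes to 0, h2=2; 0,2 taken → place at 4.
Table: [729, 372, 830, -, 505, -, -]

830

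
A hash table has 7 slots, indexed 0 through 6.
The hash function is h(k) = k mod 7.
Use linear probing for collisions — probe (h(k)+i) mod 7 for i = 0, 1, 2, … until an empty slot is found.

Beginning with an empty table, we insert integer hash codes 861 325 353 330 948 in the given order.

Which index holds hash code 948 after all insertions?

861: h=0 => slot 0
325: h=3 => slot 3
353: h=3, probe 3,4 => slot 4
330: h=1 => slot 1
948: h=3, probe 3,4,5 => slot 5
Table: [861, 330, -, 325, 353, 948, -]

5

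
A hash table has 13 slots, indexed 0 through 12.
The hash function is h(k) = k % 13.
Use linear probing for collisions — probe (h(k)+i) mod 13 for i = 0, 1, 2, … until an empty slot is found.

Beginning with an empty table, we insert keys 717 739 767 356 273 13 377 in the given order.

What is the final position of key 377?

4

717 hashes to 2; slot 2 is free → place at 2.
739 hashes to 11; slot 11 is free → place at 11.
767 hashes to 0; slot 0 is free → place at 0.
356 hashes to 5; slot 5 is free → place at 5.
273 hashes to 0; 0 taken → place at 1.
13 hashes to 0; 0,1,2 taken → place at 3.
377 hashes to 0; 0,1,2,3 taken → place at 4.
Table: [767, 273, 717, 13, 377, 356, —, —, —, —, —, 739, —]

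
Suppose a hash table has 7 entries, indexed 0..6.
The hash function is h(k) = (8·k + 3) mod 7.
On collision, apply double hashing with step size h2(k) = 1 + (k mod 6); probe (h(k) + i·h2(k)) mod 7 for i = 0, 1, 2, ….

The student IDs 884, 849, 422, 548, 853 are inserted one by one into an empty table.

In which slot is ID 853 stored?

6

884 hashes to 5; slot 5 is free -> place at 5.
849 hashes to 5, h2=4; 5 taken -> place at 2.
422 hashes to 5, h2=3; 5 taken -> place at 1.
548 hashes to 5, h2=3; 5,1 taken -> place at 4.
853 hashes to 2, h2=2; 2,4 taken -> place at 6.
Table: [∅, 422, 849, ∅, 548, 884, 853]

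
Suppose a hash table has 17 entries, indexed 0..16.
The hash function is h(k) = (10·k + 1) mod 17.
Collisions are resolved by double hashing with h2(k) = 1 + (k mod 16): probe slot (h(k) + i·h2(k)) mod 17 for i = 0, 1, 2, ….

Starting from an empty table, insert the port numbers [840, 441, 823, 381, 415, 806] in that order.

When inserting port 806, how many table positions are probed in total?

2

840: h=3 => slot 3
441: h=8 => slot 8
823: h=3, h2=8, probe 3,11 => slot 11
381: h=3, h2=14, probe 3,0 => slot 0
415: h=3, h2=16, probe 3,2 => slot 2
806: h=3, h2=7, probe 3,10 => slot 10
Table: [381, —, 415, 840, —, —, —, —, 441, —, 806, 823, —, —, —, —, —]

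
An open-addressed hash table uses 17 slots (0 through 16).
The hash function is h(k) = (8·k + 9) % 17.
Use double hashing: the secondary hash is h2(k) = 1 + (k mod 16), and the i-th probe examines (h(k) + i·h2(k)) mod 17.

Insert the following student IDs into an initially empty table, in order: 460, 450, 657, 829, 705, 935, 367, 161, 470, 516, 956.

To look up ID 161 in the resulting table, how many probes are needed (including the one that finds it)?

460: h=0 -> slot 0
450: h=5 -> slot 5
657: h=12 -> slot 12
829: h=11 -> slot 11
705: h=5, h2=2, probe 5,7 -> slot 7
935: h=9 -> slot 9
367: h=4 -> slot 4
161: h=5, h2=2, probe 5,7,9,11,13 -> slot 13
470: h=12, h2=7, probe 12,2 -> slot 2
516: h=6 -> slot 6
956: h=7, h2=13, probe 7,3 -> slot 3
Table: [460, —, 470, 956, 367, 450, 516, 705, —, 935, —, 829, 657, 161, —, —, —]
Lookup 161: h=5, h2=2, probe 5,7,9,11,13 → found at 13.

5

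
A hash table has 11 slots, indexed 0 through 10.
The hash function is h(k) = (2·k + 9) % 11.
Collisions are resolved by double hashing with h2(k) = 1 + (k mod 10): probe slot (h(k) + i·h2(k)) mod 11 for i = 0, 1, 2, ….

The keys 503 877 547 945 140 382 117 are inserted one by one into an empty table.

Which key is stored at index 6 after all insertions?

503 hashes to 3; slot 3 is free -> place at 3.
877 hashes to 3, h2=8; 3 taken -> place at 0.
547 hashes to 3, h2=8; 3,0 taken -> place at 8.
945 hashes to 7; slot 7 is free -> place at 7.
140 hashes to 3, h2=1; 3 taken -> place at 4.
382 hashes to 3, h2=3; 3 taken -> place at 6.
117 hashes to 1; slot 1 is free -> place at 1.
Table: [877, 117, ∅, 503, 140, ∅, 382, 945, 547, ∅, ∅]

382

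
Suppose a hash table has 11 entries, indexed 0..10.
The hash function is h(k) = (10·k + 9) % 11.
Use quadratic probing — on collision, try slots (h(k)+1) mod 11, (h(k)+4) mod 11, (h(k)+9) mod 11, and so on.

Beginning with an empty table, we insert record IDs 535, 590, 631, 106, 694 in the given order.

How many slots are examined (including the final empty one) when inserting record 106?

3

535: h=2 → slot 2
590: h=2, probe 2,3 → slot 3
631: h=5 → slot 5
106: h=2, probe 2,3,6 → slot 6
694: h=8 → slot 8
Table: [∅, ∅, 535, 590, ∅, 631, 106, ∅, 694, ∅, ∅]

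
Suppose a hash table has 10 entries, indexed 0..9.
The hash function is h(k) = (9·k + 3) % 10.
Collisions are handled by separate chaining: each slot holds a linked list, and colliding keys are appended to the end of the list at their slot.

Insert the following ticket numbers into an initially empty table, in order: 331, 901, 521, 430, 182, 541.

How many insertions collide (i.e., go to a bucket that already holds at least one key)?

3

Insert 331: h=2, bucket 2 empty → new chain.
Insert 901: h=2, bucket 2 nonempty → append to chain.
Insert 521: h=2, bucket 2 nonempty → append to chain.
Insert 430: h=3, bucket 3 empty → new chain.
Insert 182: h=1, bucket 1 empty → new chain.
Insert 541: h=2, bucket 2 nonempty → append to chain.
Final buckets:
0: ∅
1: 182
2: 331 -> 901 -> 521 -> 541
3: 430
4: ∅
5: ∅
6: ∅
7: ∅
8: ∅
9: ∅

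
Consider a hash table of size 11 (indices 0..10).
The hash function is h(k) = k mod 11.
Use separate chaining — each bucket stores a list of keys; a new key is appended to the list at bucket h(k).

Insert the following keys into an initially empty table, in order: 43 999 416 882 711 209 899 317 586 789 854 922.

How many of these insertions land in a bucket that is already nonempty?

5

43 -> bucket 10
999 -> bucket 9
416 -> bucket 9 (collision)
882 -> bucket 2
711 -> bucket 7
209 -> bucket 0
899 -> bucket 8
317 -> bucket 9 (collision)
586 -> bucket 3
789 -> bucket 8 (collision)
854 -> bucket 7 (collision)
922 -> bucket 9 (collision)
Final buckets:
0: 209
1: ∅
2: 882
3: 586
4: ∅
5: ∅
6: ∅
7: 711 -> 854
8: 899 -> 789
9: 999 -> 416 -> 317 -> 922
10: 43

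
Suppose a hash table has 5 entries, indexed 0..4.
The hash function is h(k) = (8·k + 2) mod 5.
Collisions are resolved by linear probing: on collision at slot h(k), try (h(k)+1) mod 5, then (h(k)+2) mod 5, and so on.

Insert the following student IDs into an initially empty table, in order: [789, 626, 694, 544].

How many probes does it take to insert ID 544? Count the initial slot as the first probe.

Insert 789: h=4, slot 4 empty → index 4.
Insert 626: h=0, slot 0 empty → index 0.
Insert 694: h=4, slots 4,0 occupied → index 1.
Insert 544: h=4, slots 4,0,1 occupied → index 2.
Table: [626, 694, 544, ∅, 789]

4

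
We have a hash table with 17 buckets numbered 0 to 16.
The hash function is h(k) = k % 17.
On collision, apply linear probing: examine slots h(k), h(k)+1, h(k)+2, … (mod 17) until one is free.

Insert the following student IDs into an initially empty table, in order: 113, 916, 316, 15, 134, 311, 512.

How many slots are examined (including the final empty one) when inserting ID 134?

Insert 113: h=11, slot 11 empty => index 11.
Insert 916: h=15, slot 15 empty => index 15.
Insert 316: h=10, slot 10 empty => index 10.
Insert 15: h=15, slot 15 occupied => index 16.
Insert 134: h=15, slots 15,16 occupied => index 0.
Insert 311: h=5, slot 5 empty => index 5.
Insert 512: h=2, slot 2 empty => index 2.
Table: [134, _, 512, _, _, 311, _, _, _, _, 316, 113, _, _, _, 916, 15]

3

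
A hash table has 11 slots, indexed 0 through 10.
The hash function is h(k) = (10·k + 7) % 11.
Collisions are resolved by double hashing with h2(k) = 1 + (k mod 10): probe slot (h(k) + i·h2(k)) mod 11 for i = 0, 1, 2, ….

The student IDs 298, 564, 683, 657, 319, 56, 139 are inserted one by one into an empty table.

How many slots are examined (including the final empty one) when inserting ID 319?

298: h=6 -> slot 6
564: h=4 -> slot 4
683: h=6, h2=4, probe 6,10 -> slot 10
657: h=10, h2=8, probe 10,7 -> slot 7
319: h=7, h2=10, probe 7,6,5 -> slot 5
56: h=6, h2=7, probe 6,2 -> slot 2
139: h=0 -> slot 0
Table: [139, ∅, 56, ∅, 564, 319, 298, 657, ∅, ∅, 683]

3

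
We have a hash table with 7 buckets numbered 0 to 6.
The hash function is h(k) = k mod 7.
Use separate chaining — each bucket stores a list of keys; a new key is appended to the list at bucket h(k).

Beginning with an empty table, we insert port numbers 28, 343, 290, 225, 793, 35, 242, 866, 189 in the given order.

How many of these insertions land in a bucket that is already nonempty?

Insert 28: h=0, bucket 0 empty → new chain.
Insert 343: h=0, bucket 0 nonempty → append to chain.
Insert 290: h=3, bucket 3 empty → new chain.
Insert 225: h=1, bucket 1 empty → new chain.
Insert 793: h=2, bucket 2 empty → new chain.
Insert 35: h=0, bucket 0 nonempty → append to chain.
Insert 242: h=4, bucket 4 empty → new chain.
Insert 866: h=5, bucket 5 empty → new chain.
Insert 189: h=0, bucket 0 nonempty → append to chain.
Final buckets:
0: 28 -> 343 -> 35 -> 189
1: 225
2: 793
3: 290
4: 242
5: 866
6: ∅

3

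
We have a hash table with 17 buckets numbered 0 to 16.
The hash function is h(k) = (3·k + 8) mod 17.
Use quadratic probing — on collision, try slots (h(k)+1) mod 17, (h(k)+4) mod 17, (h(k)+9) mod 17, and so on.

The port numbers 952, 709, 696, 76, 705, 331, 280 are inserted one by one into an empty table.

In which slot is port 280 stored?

952 hashes to 8; slot 8 is free → place at 8.
709 hashes to 10; slot 10 is free → place at 10.
696 hashes to 5; slot 5 is free → place at 5.
76 hashes to 15; slot 15 is free → place at 15.
705 hashes to 15; 15 taken → place at 16.
331 hashes to 15; 15,16 taken → place at 2.
280 hashes to 15; 15,16,2 taken → place at 7.
Table: [_, _, 331, _, _, 696, _, 280, 952, _, 709, _, _, _, _, 76, 705]

7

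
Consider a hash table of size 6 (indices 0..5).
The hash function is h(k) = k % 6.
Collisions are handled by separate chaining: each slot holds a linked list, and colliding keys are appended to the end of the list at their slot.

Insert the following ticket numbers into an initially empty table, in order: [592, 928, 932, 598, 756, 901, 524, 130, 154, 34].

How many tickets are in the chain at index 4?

6

592 → bucket 4
928 → bucket 4 (collision)
932 → bucket 2
598 → bucket 4 (collision)
756 → bucket 0
901 → bucket 1
524 → bucket 2 (collision)
130 → bucket 4 (collision)
154 → bucket 4 (collision)
34 → bucket 4 (collision)
Final buckets:
0: 756
1: 901
2: 932 -> 524
3: -
4: 592 -> 928 -> 598 -> 130 -> 154 -> 34
5: -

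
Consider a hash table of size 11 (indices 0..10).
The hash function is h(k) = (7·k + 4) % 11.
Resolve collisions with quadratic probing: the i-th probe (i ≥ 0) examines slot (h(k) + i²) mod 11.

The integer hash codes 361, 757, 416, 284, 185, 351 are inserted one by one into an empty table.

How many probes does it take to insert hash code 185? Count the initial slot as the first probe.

5

Insert 361: h=1, slot 1 empty => index 1.
Insert 757: h=1, slot 1 occupied => index 2.
Insert 416: h=1, slots 1,2 occupied => index 5.
Insert 284: h=1, slots 1,2,5 occupied => index 10.
Insert 185: h=1, slots 1,2,5,10 occupied => index 6.
Insert 351: h=8, slot 8 empty => index 8.
Table: [_, 361, 757, _, _, 416, 185, _, 351, _, 284]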